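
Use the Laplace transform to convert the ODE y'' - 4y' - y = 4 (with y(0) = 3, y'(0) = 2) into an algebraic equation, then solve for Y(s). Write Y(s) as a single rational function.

Laplace-transform each side.
With L{y''} = s^2 Y - s·y(0) - y'(0) and L{y'} = sY - y(0), with y(0) = 3, y'(0) = 2: the LHS transforms to (s^2 - 4*s - 1)Y - (3*s - 10).
The right side is L{4} = 4/s.
So (s^2 - 4*s - 1)Y = 4/s + (3*s - 10).
Isolate Y and clear denominators.

Y(s) = (3*s^2 - 10*s + 4)/(s^3 - 4*s^2 - s)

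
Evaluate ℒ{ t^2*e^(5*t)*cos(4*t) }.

L{cos(4t)} = s/(s^2 + 16).
Multiplying by e^(5t) shifts s → s - 5, so L{e^(5*t)*cos(4*t)} = (s - 5)/((s - 5)^2 + 16).
Then apply L{t^2·g(t)} = (-1)^2 d^2/ds^2[G(s)] with G(s) = (s - 5)/((s - 5)^2 + 16):
differentiating 2 times and applying the sign gives 2*(s - 5)*(s^2 - 10*s - 23)/(s^2 - 10*s + 41)^3.

2*(s - 5)*(s^2 - 10*s - 23)/(s^2 - 10*s + 41)^3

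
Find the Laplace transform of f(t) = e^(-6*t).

1/(s + 6)

L{e^(-6t)} = 1/(s + 6).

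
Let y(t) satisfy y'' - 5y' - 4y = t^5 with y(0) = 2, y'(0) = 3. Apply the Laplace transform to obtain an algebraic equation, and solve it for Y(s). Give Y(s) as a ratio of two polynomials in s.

Take the Laplace transform of both sides.
The derivative rules (L{y''} = s^2 Y - s·y(0) - y'(0) and L{y'} = sY - y(0), with y(0) = 2, y'(0) = 3) turn the left side into (s^2 - 5*s - 4)Y - (2*s - 7).
The right side is L{t^5} = 120/s^6.
So (s^2 - 5*s - 4)Y = 120/s^6 + (2*s - 7).
Divide through and combine into a single rational function.

Y(s) = (2*s^7 - 7*s^6 + 120)/(s^8 - 5*s^7 - 4*s^6)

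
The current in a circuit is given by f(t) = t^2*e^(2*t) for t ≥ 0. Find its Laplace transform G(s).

G(s) = 2/(s - 2)^3

L{e^(2t)} = 1/(s - 2).
Then apply L{t^2·g(t)} = (-1)^2 d^2/ds^2[H(s)] with H(s) = 1/(s - 2):
differentiating 2 times and applying the sign gives 2/(s - 2)^3.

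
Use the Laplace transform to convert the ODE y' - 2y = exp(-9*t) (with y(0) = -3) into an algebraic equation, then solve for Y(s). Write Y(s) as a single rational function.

Y(s) = (-3*s - 26)/(s^2 + 7*s - 18)

Laplace-transform each side.
With L{y'} = sY - y(0) = sY - (-3): the LHS transforms to (s - 2)Y - (-3).
The right side is L{exp(-9*t)} = 1/(s + 9).
So (s - 2)Y = 1/(s + 9) + (-3).
Solve for Y(s) and write it as one ratio of polynomials.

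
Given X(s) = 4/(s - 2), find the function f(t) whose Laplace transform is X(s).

Since L{e^(2t)} = 1/(s - 2), the inverse is e^(2*t), scaled by 4.

f(t) = 4*exp(2*t)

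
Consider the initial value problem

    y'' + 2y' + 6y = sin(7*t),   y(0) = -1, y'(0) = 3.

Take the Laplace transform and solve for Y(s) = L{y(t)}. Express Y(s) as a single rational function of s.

Y(s) = (-s^3 + s^2 - 49*s + 56)/(s^4 + 2*s^3 + 55*s^2 + 98*s + 294)

Take the Laplace transform of both sides.
Using L{y''} = s^2 Y - s·y(0) - y'(0) and L{y'} = sY - y(0), with y(0) = -1, y'(0) = 3, the left side becomes (s^2 + 2*s + 6)Y - (-s + 1).
The right side is L{sin(7*t)} = 7/(s^2 + 49).
So (s^2 + 2*s + 6)Y = 7/(s^2 + 49) + (-s + 1).
Solve for Y(s) and write it as one ratio of polynomials.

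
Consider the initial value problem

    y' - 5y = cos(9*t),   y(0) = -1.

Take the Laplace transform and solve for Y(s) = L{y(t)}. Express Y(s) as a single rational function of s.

Y(s) = (-s^2 + s - 81)/(s^3 - 5*s^2 + 81*s - 405)

Take the Laplace transform of both sides.
Using L{y'} = sY - y(0) = sY - (-1), the left side becomes (s - 5)Y - (-1).
The right side is L{cos(9*t)} = s/(s^2 + 81).
So (s - 5)Y = s/(s^2 + 81) + (-1).
Isolate Y and clear denominators.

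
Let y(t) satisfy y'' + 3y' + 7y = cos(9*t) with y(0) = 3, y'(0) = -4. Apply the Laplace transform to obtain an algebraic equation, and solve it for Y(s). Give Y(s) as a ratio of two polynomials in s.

Y(s) = (3*s^3 + 5*s^2 + 244*s + 405)/(s^4 + 3*s^3 + 88*s^2 + 243*s + 567)

Laplace-transform each side.
With L{y''} = s^2 Y - s·y(0) - y'(0) and L{y'} = sY - y(0), with y(0) = 3, y'(0) = -4: the LHS transforms to (s^2 + 3*s + 7)Y - (3*s + 5).
The right side is L{cos(9*t)} = s/(s^2 + 81).
So (s^2 + 3*s + 7)Y = s/(s^2 + 81) + (3*s + 5).
Solve for Y(s) and write it as one ratio of polynomials.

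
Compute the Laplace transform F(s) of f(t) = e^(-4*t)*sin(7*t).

F(s) = 7/((s + 4)^2 + 49)

L{sin(7t)} = 7/(s^2 + 49).
By the first shifting theorem, multiplying by e^(-4t) replaces s with s + 4.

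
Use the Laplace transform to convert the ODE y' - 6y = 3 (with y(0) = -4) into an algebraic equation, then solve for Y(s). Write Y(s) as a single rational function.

Y(s) = (-4*s + 3)/(s^2 - 6*s)

Apply the Laplace transform to the equation.
With L{y'} = sY - y(0) = sY - (-4): the LHS transforms to (s - 6)Y - (-4).
The right side is L{3} = 3/s.
So (s - 6)Y = 3/s + (-4).
Isolate Y and clear denominators.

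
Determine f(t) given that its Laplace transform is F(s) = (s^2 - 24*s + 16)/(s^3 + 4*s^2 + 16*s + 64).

Factor the denominator: s^3 + 4*s^2 + 16*s + 64 = (s + 4)*(s^2 + 16).
Partial fraction decomposition gives [4/(s + 4)] + [-3*s/(s^2 + 16)] + [-12/(s^2 + 16)].
Invert each term: 4/(s + 4) ↔ 4e^(-4t); -3·s/(s^2 + 16) ↔ -3cos(4t); -3·4/(s^2 + 16) ↔ -3sin(4t).

f(t) = -3*sin(4*t) - 3*cos(4*t) + 4*exp(-4*t)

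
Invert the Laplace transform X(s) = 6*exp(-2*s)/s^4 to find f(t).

f(t) = Heaviside(t - 2)*((t - 2)^3)

The factor e^(-2s) signals a time shift by c = 2 (second shifting theorem).
L{t^3} = 3!/s^4 = 6/s^4, so L^-1{6/s^4} = t^3.
Hence the inverse is u(t - 2) times that function evaluated at t - 2.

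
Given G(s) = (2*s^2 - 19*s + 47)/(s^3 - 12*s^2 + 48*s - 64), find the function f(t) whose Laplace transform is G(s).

f(t) = 3*t^2*exp(4*t)/2 - 3*t*exp(4*t) + 2*exp(4*t)

Factor the denominator: s^3 - 12*s^2 + 48*s - 64 = (s - 4)^3.
Partial fraction decomposition gives [2/(s - 4)] + [-3/(s - 4)^2] + [3/(s - 4)^3].
Invert each term: 2/(s - 4) ↔ 2e^(4t); -3/(s - 4)^2 ↔ -3t·e^(4t); 3/(s - 4)^3 ↔ (3/2)t^2·e^(4t).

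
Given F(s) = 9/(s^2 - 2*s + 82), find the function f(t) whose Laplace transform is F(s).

f(t) = exp(t)*sin(9*t)

Rewrite the denominator: s^2 - 2*s + 82 = (s - 1)^2 + 81.
The form in (s - 1) signals a first-shifting-theorem factor e^(t).
Since L{sin(9t)} = 9/(s^2 + 81), the inverse is exp(t)*sin(9*t).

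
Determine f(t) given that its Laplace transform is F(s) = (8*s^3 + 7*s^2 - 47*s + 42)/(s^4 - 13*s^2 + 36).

Factor the denominator: s^4 - 13*s^2 + 36 = (s - 3)*(s - 2)*(s + 2)*(s + 3).
Partial fraction decomposition gives [-1/(s + 3)] + [-2/(s - 2)] + [6/(s - 3)] + [5/(s + 2)].
Invert each term: -1/(s + 3) ↔ -e^(-3t); -2/(s - 2) ↔ -2e^(2t); 6/(s - 3) ↔ 6e^(3t); 5/(s + 2) ↔ 5e^(-2t).

f(t) = 6*exp(3*t) - 2*exp(2*t) + 5*exp(-2*t) - exp(-3*t)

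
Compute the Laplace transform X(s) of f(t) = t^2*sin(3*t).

L{sin(3t)} = 3/(s^2 + 9).
Then apply L{t^2·g(t)} = (-1)^2 d^2/ds^2[G(s)] with G(s) = 3/(s^2 + 9):
differentiating 2 times and applying the sign gives 18*(s^2 - 3)/(s^2 + 9)^3.

X(s) = 18*(s^2 - 3)/(s^2 + 9)^3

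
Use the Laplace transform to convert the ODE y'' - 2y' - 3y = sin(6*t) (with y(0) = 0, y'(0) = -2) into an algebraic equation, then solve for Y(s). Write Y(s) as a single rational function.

Y(s) = (-2*s^2 - 66)/(s^4 - 2*s^3 + 33*s^2 - 72*s - 108)

Apply the Laplace transform to the equation.
The derivative rules (L{y''} = s^2 Y - s·y(0) - y'(0) and L{y'} = sY - y(0), with y(0) = 0, y'(0) = -2) turn the left side into (s^2 - 2*s - 3)Y - (-2).
The right side is L{sin(6*t)} = 6/(s^2 + 36).
So (s^2 - 2*s - 3)Y = 6/(s^2 + 36) + (-2).
Isolate Y and clear denominators.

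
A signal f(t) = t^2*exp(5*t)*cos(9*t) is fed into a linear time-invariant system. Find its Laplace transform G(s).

L{cos(9t)} = s/(s^2 + 81).
Multiplying by e^(5t) shifts s → s - 5, so L{exp(5*t)*cos(9*t)} = (s - 5)/((s - 5)^2 + 81).
Then apply L{t^2·g(t)} = (-1)^2 d^2/ds^2[H(s)] with H(s) = (s - 5)/((s - 5)^2 + 81):
differentiating 2 times and applying the sign gives 2*(s - 5)*(s^2 - 10*s - 218)/(s^2 - 10*s + 106)^3.

G(s) = 2*(s - 5)*(s^2 - 10*s - 218)/(s^2 - 10*s + 106)^3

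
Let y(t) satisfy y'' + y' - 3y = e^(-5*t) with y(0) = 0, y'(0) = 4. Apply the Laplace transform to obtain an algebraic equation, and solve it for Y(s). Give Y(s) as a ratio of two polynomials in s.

Y(s) = (4*s + 21)/(s^3 + 6*s^2 + 2*s - 15)

Transform both sides with L{·}.
The derivative rules (L{y''} = s^2 Y - s·y(0) - y'(0) and L{y'} = sY - y(0), with y(0) = 0, y'(0) = 4) turn the left side into (s^2 + s - 3)Y - (4).
The right side is L{e^(-5*t)} = 1/(s + 5).
So (s^2 + s - 3)Y = 1/(s + 5) + (4).
Divide through and combine into a single rational function.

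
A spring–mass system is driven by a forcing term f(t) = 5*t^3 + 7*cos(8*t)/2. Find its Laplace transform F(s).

By linearity of the Laplace transform, transform each term separately.
(5)·[L{t^3} = 3!/s^4 = 6/s^4]; (7/2)·[L{cos(8t)} = s/(s^2 + 64)].

F(s) = 7*s/(2*(s^2 + 64)) + 30/s^4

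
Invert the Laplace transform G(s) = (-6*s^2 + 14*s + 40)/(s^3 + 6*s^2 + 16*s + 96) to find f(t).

Factor the denominator: s^3 + 6*s^2 + 16*s + 96 = (s + 6)*(s^2 + 16).
Partial fraction decomposition gives [-5/(s + 6)] + [-s/(s^2 + 16)] + [20/(s^2 + 16)].
Invert each term: -5/(s + 6) ↔ -5e^(-6t); -1·s/(s^2 + 16) ↔ -cos(4t); 5·4/(s^2 + 16) ↔ 5sin(4t).

f(t) = 5*sin(4*t) - cos(4*t) - 5*exp(-6*t)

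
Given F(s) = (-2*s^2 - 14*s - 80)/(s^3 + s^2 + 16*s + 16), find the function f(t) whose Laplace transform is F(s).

f(t) = -4*sin(4*t) + 2*cos(4*t) - 4*exp(-t)

Factor the denominator: s^3 + s^2 + 16*s + 16 = (s + 1)*(s^2 + 16).
Partial fraction decomposition gives [-4/(s + 1)] + [2*s/(s^2 + 16)] + [-16/(s^2 + 16)].
Invert each term: -4/(s + 1) ↔ -4e^(-t); 2·s/(s^2 + 16) ↔ 2cos(4t); -4·4/(s^2 + 16) ↔ -4sin(4t).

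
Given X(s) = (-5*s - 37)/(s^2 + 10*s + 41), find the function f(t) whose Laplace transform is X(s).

Complete the square in the denominator: s^2 + 10*s + 41 = (s + 5)^2 + 4^2.
Split the numerator to match: -5*s - 37 = -5·(s + 5) - 3·4.
Invert each term: -5·(s + 5)/((s + 5)^2 + 16) ↔ -5e^(-5t)cos(4t); -3·4/((s + 5)^2 + 16) ↔ -3e^(-5t)sin(4t).

f(t) = -3*exp(-5*t)*sin(4*t) - 5*exp(-5*t)*cos(4*t)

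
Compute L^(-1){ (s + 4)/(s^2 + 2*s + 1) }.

3*t*exp(-t) + exp(-t)

Factor the denominator: s^2 + 2*s + 1 = (s + 1)^2.
Partial fraction decomposition gives [1/(s + 1)] + [3/(s + 1)^2].
Invert each term: 1/(s + 1) ↔ e^(-t); 3/(s + 1)^2 ↔ 3t·e^(-t).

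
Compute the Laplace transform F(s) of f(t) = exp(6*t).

L{e^(6t)} = 1/(s - 6).

F(s) = 1/(s - 6)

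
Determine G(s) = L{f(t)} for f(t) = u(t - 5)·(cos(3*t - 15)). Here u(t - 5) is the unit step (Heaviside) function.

By the second shifting theorem, L{u(t - c)·g(t - c)} = e^(-cs)·H(s) with c = 5 and H(s) = L{g(t)}.
L{cos(3t)} = s/(s^2 + 9).

G(s) = s*exp(-5*s)/(s^2 + 9)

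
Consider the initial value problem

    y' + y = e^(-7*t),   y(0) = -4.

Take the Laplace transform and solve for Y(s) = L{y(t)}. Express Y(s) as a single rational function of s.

Take the Laplace transform of both sides.
Using L{y'} = sY - y(0) = sY - (-4), the left side becomes (s + 1)Y - (-4).
The right side is L{e^(-7*t)} = 1/(s + 7).
So (s + 1)Y = 1/(s + 7) + (-4).
Divide through and combine into a single rational function.

Y(s) = (-4*s - 27)/(s^2 + 8*s + 7)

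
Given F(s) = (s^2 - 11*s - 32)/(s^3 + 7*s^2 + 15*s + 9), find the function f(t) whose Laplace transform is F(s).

f(t) = -5*t*exp(-3*t) - 5*exp(-t) + 6*exp(-3*t)

Factor the denominator: s^3 + 7*s^2 + 15*s + 9 = (s + 1)*(s + 3)^2.
Partial fraction decomposition gives [6/(s + 3)] + [-5/(s + 3)^2] + [-5/(s + 1)].
Invert each term: 6/(s + 3) ↔ 6e^(-3t); -5/(s + 3)^2 ↔ -5t·e^(-3t); -5/(s + 1) ↔ -5e^(-t).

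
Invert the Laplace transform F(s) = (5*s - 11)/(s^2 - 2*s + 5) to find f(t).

Complete the square in the denominator: s^2 - 2*s + 5 = (s - 1)^2 + 2^2.
Split the numerator to match: 5*s - 11 = 5·(s - 1) - 3·2.
Invert each term: 5·(s - 1)/((s - 1)^2 + 4) ↔ 5e^(t)cos(2t); -3·2/((s - 1)^2 + 4) ↔ -3e^(t)sin(2t).

f(t) = -3*exp(t)*sin(2*t) + 5*exp(t)*cos(2*t)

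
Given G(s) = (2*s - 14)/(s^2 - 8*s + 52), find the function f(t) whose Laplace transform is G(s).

Complete the square in the denominator: s^2 - 8*s + 52 = (s - 4)^2 + 6^2.
Split the numerator to match: 2*s - 14 = 2·(s - 4) - 1·6.
Invert each term: 2·(s - 4)/((s - 4)^2 + 36) ↔ 2e^(4t)cos(6t); -1·6/((s - 4)^2 + 36) ↔ -e^(4t)sin(6t).

f(t) = -exp(4*t)*sin(6*t) + 2*exp(4*t)*cos(6*t)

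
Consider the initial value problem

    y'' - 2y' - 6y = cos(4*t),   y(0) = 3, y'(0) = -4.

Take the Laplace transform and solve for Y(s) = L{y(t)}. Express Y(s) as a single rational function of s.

Y(s) = (3*s^3 - 10*s^2 + 49*s - 160)/(s^4 - 2*s^3 + 10*s^2 - 32*s - 96)

Apply the Laplace transform to the equation.
The derivative rules (L{y''} = s^2 Y - s·y(0) - y'(0) and L{y'} = sY - y(0), with y(0) = 3, y'(0) = -4) turn the left side into (s^2 - 2*s - 6)Y - (3*s - 10).
The right side is L{cos(4*t)} = s/(s^2 + 16).
So (s^2 - 2*s - 6)Y = s/(s^2 + 16) + (3*s - 10).
Divide through and combine into a single rational function.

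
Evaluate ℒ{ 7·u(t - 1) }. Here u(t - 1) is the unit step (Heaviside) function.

7*exp(-s)/s

By the second shifting theorem, L{u(t - c)·g(t - c)} = e^(-cs)·G(s) with c = 1 and G(s) = L{g(t)}.
L{7} = 7/s.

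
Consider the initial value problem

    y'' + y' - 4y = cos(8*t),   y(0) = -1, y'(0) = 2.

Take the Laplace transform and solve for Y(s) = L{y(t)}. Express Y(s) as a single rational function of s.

Y(s) = (-s^3 + s^2 - 63*s + 64)/(s^4 + s^3 + 60*s^2 + 64*s - 256)

Take the Laplace transform of both sides.
With L{y''} = s^2 Y - s·y(0) - y'(0) and L{y'} = sY - y(0), with y(0) = -1, y'(0) = 2: the LHS transforms to (s^2 + s - 4)Y - (-s + 1).
The right side is L{cos(8*t)} = s/(s^2 + 64).
So (s^2 + s - 4)Y = s/(s^2 + 64) + (-s + 1).
Isolate Y and clear denominators.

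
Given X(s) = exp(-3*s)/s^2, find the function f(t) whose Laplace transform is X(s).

f(t) = Heaviside(t - 3)*(t - 3)

The factor e^(-3s) signals a time shift by c = 3 (second shifting theorem).
L{t} = 1!/s^2 = 1/s^2, so L^-1{s^(-2)} = t.
Hence the inverse is u(t - 3) times that function evaluated at t - 3.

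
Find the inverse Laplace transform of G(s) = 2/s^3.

t^2

Since L{t^2} = 2!/s^3 = 2/s^3, the inverse is t^2.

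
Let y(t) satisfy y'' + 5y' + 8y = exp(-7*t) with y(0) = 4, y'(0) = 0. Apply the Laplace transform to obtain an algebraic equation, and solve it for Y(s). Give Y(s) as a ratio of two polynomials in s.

Apply the Laplace transform to the equation.
The derivative rules (L{y''} = s^2 Y - s·y(0) - y'(0) and L{y'} = sY - y(0), with y(0) = 4, y'(0) = 0) turn the left side into (s^2 + 5*s + 8)Y - (4*s + 20).
The right side is L{exp(-7*t)} = 1/(s + 7).
So (s^2 + 5*s + 8)Y = 1/(s + 7) + (4*s + 20).
Isolate Y and clear denominators.

Y(s) = (4*s^2 + 48*s + 141)/(s^3 + 12*s^2 + 43*s + 56)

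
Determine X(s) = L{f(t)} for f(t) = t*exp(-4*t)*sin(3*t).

L{sin(3t)} = 3/(s^2 + 9).
Multiplying by e^(-4t) shifts s → s + 4, so L{exp(-4*t)*sin(3*t)} = 3/((s + 4)^2 + 9).
Then apply L{t·g(t)} = -d/ds[G(s)] with G(s) = 3/((s + 4)^2 + 9):
differentiating 1 time and applying the sign gives 6*(s + 4)/(s^2 + 8*s + 25)^2.

X(s) = 6*(s + 4)/(s^2 + 8*s + 25)^2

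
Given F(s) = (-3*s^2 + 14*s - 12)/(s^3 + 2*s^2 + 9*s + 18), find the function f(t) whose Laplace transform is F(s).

Factor the denominator: s^3 + 2*s^2 + 9*s + 18 = (s + 2)*(s^2 + 9).
Partial fraction decomposition gives [-4/(s + 2)] + [s/(s^2 + 9)] + [12/(s^2 + 9)].
Invert each term: -4/(s + 2) ↔ -4e^(-2t); 1·s/(s^2 + 9) ↔ cos(3t); 4·3/(s^2 + 9) ↔ 4sin(3t).

f(t) = 4*sin(3*t) + cos(3*t) - 4*exp(-2*t)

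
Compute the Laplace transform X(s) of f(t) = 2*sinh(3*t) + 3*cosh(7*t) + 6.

X(s) = 3*s/(s^2 - 49) + 6/(s^2 - 9) + 6/s

Apply the Laplace transform termwise.
L{6} = 6/s; (3)·[L{cosh(7t)} = s/(s^2 - 49)]; (2)·[L{sinh(3t)} = 3/(s^2 - 9)].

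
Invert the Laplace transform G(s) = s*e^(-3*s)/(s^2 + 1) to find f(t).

f(t) = Heaviside(t - 3)*(cos(t - 3))

The factor e^(-3s) signals a time shift by c = 3 (second shifting theorem).
L{cos(t)} = s/(s^2 + 1), so L^-1{s/(s^2 + 1)} = cos(t).
Hence the inverse is u(t - 3) times that function evaluated at t - 3.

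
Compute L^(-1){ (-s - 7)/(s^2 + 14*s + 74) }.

-exp(-7*t)*cos(5*t)

Rewrite the denominator: s^2 + 14*s + 74 = (s + 7)^2 + 25.
The form in (s + 7) signals a first-shifting-theorem factor e^(-7t).
Since L{cos(5t)} = s/(s^2 + 25), the inverse is exp(-7*t)*cos(5*t), scaled by -1.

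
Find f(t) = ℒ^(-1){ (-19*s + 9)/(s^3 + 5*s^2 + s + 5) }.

Factor the denominator: s^3 + 5*s^2 + s + 5 = (s + 5)*(s^2 + 1).
Partial fraction decomposition gives [4/(s + 5)] + [-4*s/(s^2 + 1)] + [1/(s^2 + 1)].
Invert each term: 4/(s + 5) ↔ 4e^(-5t); -4·s/(s^2 + 1) ↔ -4cos(t); 1·1/(s^2 + 1) ↔ sin(t).

f(t) = sin(t) - 4*cos(t) + 4*exp(-5*t)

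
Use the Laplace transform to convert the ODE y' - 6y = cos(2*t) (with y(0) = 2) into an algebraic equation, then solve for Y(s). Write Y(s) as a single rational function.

Laplace-transform each side.
The derivative rules (L{y'} = sY - y(0) = sY - 2) turn the left side into (s - 6)Y - (2).
The right side is L{cos(2*t)} = s/(s^2 + 4).
So (s - 6)Y = s/(s^2 + 4) + (2).
Divide through and combine into a single rational function.

Y(s) = (2*s^2 + s + 8)/(s^3 - 6*s^2 + 4*s - 24)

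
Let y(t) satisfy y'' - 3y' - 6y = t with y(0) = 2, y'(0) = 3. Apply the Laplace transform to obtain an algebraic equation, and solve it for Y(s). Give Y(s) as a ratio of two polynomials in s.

Y(s) = (2*s^3 - 3*s^2 + 1)/(s^4 - 3*s^3 - 6*s^2)

Take the Laplace transform of both sides.
Using L{y''} = s^2 Y - s·y(0) - y'(0) and L{y'} = sY - y(0), with y(0) = 2, y'(0) = 3, the left side becomes (s^2 - 3*s - 6)Y - (2*s - 3).
The right side is L{t} = s^(-2).
So (s^2 - 3*s - 6)Y = s^(-2) + (2*s - 3).
Solve for Y(s) and write it as one ratio of polynomials.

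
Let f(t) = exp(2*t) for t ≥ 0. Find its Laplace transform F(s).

L{e^(2t)} = 1/(s - 2).

F(s) = 1/(s - 2)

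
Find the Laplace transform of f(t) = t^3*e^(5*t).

6/(s - 5)^4

L{t^3} = 3!/s^4 = 6/s^4.
By the first shifting theorem, multiplying by e^(5t) replaces s with s - 5.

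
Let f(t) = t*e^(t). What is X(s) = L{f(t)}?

X(s) = (s - 1)^(-2)

L{t} = 1!/s^2 = 1/s^2.
By the first shifting theorem, multiplying by e^(t) replaces s with s - 1.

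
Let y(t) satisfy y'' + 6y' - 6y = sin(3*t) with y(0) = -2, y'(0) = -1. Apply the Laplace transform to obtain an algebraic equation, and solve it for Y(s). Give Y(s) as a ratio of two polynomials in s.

Y(s) = (-2*s^3 - 13*s^2 - 18*s - 114)/(s^4 + 6*s^3 + 3*s^2 + 54*s - 54)

Laplace-transform each side.
The derivative rules (L{y''} = s^2 Y - s·y(0) - y'(0) and L{y'} = sY - y(0), with y(0) = -2, y'(0) = -1) turn the left side into (s^2 + 6*s - 6)Y - (-2*s - 13).
The right side is L{sin(3*t)} = 3/(s^2 + 9).
So (s^2 + 6*s - 6)Y = 3/(s^2 + 9) + (-2*s - 13).
Solve for Y(s) and write it as one ratio of polynomials.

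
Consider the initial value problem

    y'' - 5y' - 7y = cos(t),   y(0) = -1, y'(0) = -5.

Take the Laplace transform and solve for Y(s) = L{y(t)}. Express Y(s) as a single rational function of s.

Laplace-transform each side.
Using L{y''} = s^2 Y - s·y(0) - y'(0) and L{y'} = sY - y(0), with y(0) = -1, y'(0) = -5, the left side becomes (s^2 - 5*s - 7)Y - (-s).
The right side is L{cos(t)} = s/(s^2 + 1).
So (s^2 - 5*s - 7)Y = s/(s^2 + 1) + (-s).
Isolate Y and clear denominators.

Y(s) = -s^3/(s^4 - 5*s^3 - 6*s^2 - 5*s - 7)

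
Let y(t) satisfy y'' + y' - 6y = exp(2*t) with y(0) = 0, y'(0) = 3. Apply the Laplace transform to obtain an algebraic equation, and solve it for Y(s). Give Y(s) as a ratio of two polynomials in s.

Y(s) = (3*s - 5)/(s^3 - s^2 - 8*s + 12)

Transform both sides with L{·}.
With L{y''} = s^2 Y - s·y(0) - y'(0) and L{y'} = sY - y(0), with y(0) = 0, y'(0) = 3: the LHS transforms to (s^2 + s - 6)Y - (3).
The right side is L{exp(2*t)} = 1/(s - 2).
So (s^2 + s - 6)Y = 1/(s - 2) + (3).
Solve for Y(s) and write it as one ratio of polynomials.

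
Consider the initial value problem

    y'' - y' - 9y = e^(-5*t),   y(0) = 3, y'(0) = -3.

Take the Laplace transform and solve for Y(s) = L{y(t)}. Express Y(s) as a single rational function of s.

Take the Laplace transform of both sides.
The derivative rules (L{y''} = s^2 Y - s·y(0) - y'(0) and L{y'} = sY - y(0), with y(0) = 3, y'(0) = -3) turn the left side into (s^2 - s - 9)Y - (3*s - 6).
The right side is L{e^(-5*t)} = 1/(s + 5).
So (s^2 - s - 9)Y = 1/(s + 5) + (3*s - 6).
Solve for Y(s) and write it as one ratio of polynomials.

Y(s) = (3*s^2 + 9*s - 29)/(s^3 + 4*s^2 - 14*s - 45)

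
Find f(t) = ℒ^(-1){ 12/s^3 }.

Since L{t^2} = 2!/s^3 = 2/s^3, the inverse is t^2, scaled by 6.

f(t) = 6*t^2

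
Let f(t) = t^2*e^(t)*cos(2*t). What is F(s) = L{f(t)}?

F(s) = 2*(s - 1)*(s^2 - 2*s - 11)/(s^2 - 2*s + 5)^3

L{cos(2t)} = s/(s^2 + 4).
Multiplying by e^(t) shifts s → s - 1, so L{e^(t)*cos(2*t)} = (s - 1)/((s - 1)^2 + 4).
Then apply L{t^2·g(t)} = (-1)^2 d^2/ds^2[G(s)] with G(s) = (s - 1)/((s - 1)^2 + 4):
differentiating 2 times and applying the sign gives 2*(s - 1)*(s^2 - 2*s - 11)/(s^2 - 2*s + 5)^3.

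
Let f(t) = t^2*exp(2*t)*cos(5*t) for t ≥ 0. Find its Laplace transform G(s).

G(s) = 2*(s - 2)*(s^2 - 4*s - 71)/(s^2 - 4*s + 29)^3

L{cos(5t)} = s/(s^2 + 25).
Multiplying by e^(2t) shifts s → s - 2, so L{exp(2*t)*cos(5*t)} = (s - 2)/((s - 2)^2 + 25).
Then apply L{t^2·g(t)} = (-1)^2 d^2/ds^2[H(s)] with H(s) = (s - 2)/((s - 2)^2 + 25):
differentiating 2 times and applying the sign gives 2*(s - 2)*(s^2 - 4*s - 71)/(s^2 - 4*s + 29)^3.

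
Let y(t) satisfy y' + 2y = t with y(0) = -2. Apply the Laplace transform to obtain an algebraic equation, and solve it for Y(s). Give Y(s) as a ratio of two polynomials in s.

Y(s) = (-2*s^2 + 1)/(s^3 + 2*s^2)

Take the Laplace transform of both sides.
The derivative rules (L{y'} = sY - y(0) = sY - (-2)) turn the left side into (s + 2)Y - (-2).
The right side is L{t} = s^(-2).
So (s + 2)Y = s^(-2) + (-2).
Solve for Y(s) and write it as one ratio of polynomials.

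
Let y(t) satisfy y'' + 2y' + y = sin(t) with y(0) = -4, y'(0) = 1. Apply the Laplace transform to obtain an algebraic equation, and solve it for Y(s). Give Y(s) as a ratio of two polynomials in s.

Y(s) = (-4*s^3 - 7*s^2 - 4*s - 6)/(s^4 + 2*s^3 + 2*s^2 + 2*s + 1)

Laplace-transform each side.
With L{y''} = s^2 Y - s·y(0) - y'(0) and L{y'} = sY - y(0), with y(0) = -4, y'(0) = 1: the LHS transforms to (s^2 + 2*s + 1)Y - (-4*s - 7).
The right side is L{sin(t)} = 1/(s^2 + 1).
So (s^2 + 2*s + 1)Y = 1/(s^2 + 1) + (-4*s - 7).
Isolate Y and clear denominators.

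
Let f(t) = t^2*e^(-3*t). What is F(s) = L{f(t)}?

L{e^(-3t)} = 1/(s + 3).
Then apply L{t^2·g(t)} = (-1)^2 d^2/ds^2[G(s)] with G(s) = 1/(s + 3):
differentiating 2 times and applying the sign gives 2/(s + 3)^3.

F(s) = 2/(s + 3)^3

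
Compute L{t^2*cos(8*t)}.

2*s*(s^2 - 192)/(s^2 + 64)^3

L{cos(8t)} = s/(s^2 + 64).
Then apply L{t^2·g(t)} = (-1)^2 d^2/ds^2[G(s)] with G(s) = s/(s^2 + 64):
differentiating 2 times and applying the sign gives 2*s*(s^2 - 192)/(s^2 + 64)^3.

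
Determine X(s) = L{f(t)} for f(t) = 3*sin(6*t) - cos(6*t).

The transform is linear, so treat each term independently.
(-1)·[L{cos(6t)} = s/(s^2 + 36)]; (3)·[L{sin(6t)} = 6/(s^2 + 36)].

X(s) = -s/(s^2 + 36) + 18/(s^2 + 36)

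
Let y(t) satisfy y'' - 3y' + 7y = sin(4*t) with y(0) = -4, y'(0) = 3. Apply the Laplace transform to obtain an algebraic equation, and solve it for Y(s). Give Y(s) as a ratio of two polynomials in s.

Y(s) = (-4*s^3 + 15*s^2 - 64*s + 244)/(s^4 - 3*s^3 + 23*s^2 - 48*s + 112)

Take the Laplace transform of both sides.
With L{y''} = s^2 Y - s·y(0) - y'(0) and L{y'} = sY - y(0), with y(0) = -4, y'(0) = 3: the LHS transforms to (s^2 - 3*s + 7)Y - (-4*s + 15).
The right side is L{sin(4*t)} = 4/(s^2 + 16).
So (s^2 - 3*s + 7)Y = 4/(s^2 + 16) + (-4*s + 15).
Isolate Y and clear denominators.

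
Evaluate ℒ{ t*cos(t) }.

L{cos(t)} = s/(s^2 + 1).
Then apply L{t·g(t)} = -d/ds[G(s)] with G(s) = s/(s^2 + 1):
differentiating 1 time and applying the sign gives (s - 1)*(s + 1)/(s^2 + 1)^2.

(s - 1)*(s + 1)/(s^2 + 1)^2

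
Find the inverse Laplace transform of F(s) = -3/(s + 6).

Since L{e^(-6t)} = 1/(s + 6), the inverse is e^(-6*t), scaled by -3.

-3*exp(-6*t)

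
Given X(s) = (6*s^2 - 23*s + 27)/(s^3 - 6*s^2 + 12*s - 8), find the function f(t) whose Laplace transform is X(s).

Factor the denominator: s^3 - 6*s^2 + 12*s - 8 = (s - 2)^3.
Partial fraction decomposition gives [6/(s - 2)] + [(s - 2)^(-2)] + [5/(s - 2)^3].
Invert each term: 6/(s - 2) ↔ 6e^(2t); 1/(s - 2)^2 ↔ t·e^(2t); 5/(s - 2)^3 ↔ (5/2)t^2·e^(2t).

f(t) = 5*t^2*exp(2*t)/2 + t*exp(2*t) + 6*exp(2*t)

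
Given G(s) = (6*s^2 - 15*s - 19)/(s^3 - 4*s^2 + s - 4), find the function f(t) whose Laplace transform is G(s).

Factor the denominator: s^3 - 4*s^2 + s - 4 = (s - 4)*(s^2 + 1).
Partial fraction decomposition gives [1/(s - 4)] + [5*s/(s^2 + 1)] + [5/(s^2 + 1)].
Invert each term: 1/(s - 4) ↔ e^(4t); 5·s/(s^2 + 1) ↔ 5cos(t); 5·1/(s^2 + 1) ↔ 5sin(t).

f(t) = exp(4*t) + 5*sin(t) + 5*cos(t)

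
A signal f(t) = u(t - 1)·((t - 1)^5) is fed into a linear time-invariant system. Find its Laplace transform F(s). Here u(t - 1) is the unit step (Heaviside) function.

By the second shifting theorem, L{u(t - c)·g(t - c)} = e^(-cs)·G(s) with c = 1 and G(s) = L{g(t)}.
L{t^5} = 5!/s^6 = 120/s^6.

F(s) = 120*exp(-s)/s^6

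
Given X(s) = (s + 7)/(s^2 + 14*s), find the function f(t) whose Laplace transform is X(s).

Rewrite the denominator: s^2 + 14*s = (s + 7)^2 - 49.
The form in (s + 7) signals a first-shifting-theorem factor e^(-7t).
Since L{cosh(7t)} = s/(s^2 - 49), the inverse is e^(-7*t)*cosh(7*t).

f(t) = exp(-7*t)*cosh(7*t)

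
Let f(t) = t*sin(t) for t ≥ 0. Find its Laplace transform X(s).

L{sin(t)} = 1/(s^2 + 1).
Then apply L{t·g(t)} = -d/ds[G(s)] with G(s) = 1/(s^2 + 1):
differentiating 1 time and applying the sign gives 2*s/(s^2 + 1)^2.

X(s) = 2*s/(s^2 + 1)^2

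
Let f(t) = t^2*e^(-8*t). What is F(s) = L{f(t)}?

L{e^(-8t)} = 1/(s + 8).
Then apply L{t^2·g(t)} = (-1)^2 d^2/ds^2[G(s)] with G(s) = 1/(s + 8):
differentiating 2 times and applying the sign gives 2/(s + 8)^3.

F(s) = 2/(s + 8)^3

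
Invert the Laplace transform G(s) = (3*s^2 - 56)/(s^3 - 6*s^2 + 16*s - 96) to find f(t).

f(t) = exp(6*t) + 3*sin(4*t) + 2*cos(4*t)

Factor the denominator: s^3 - 6*s^2 + 16*s - 96 = (s - 6)*(s^2 + 16).
Partial fraction decomposition gives [1/(s - 6)] + [2*s/(s^2 + 16)] + [12/(s^2 + 16)].
Invert each term: 1/(s - 6) ↔ e^(6t); 2·s/(s^2 + 16) ↔ 2cos(4t); 3·4/(s^2 + 16) ↔ 3sin(4t).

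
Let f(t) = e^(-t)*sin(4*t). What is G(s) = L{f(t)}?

L{sin(4t)} = 4/(s^2 + 16).
By the first shifting theorem, multiplying by e^(-t) replaces s with s + 1.

G(s) = 4/((s + 1)^2 + 16)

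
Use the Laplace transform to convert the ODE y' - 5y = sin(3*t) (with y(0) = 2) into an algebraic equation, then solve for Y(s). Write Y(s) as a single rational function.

Apply the Laplace transform to the equation.
Using L{y'} = sY - y(0) = sY - 2, the left side becomes (s - 5)Y - (2).
The right side is L{sin(3*t)} = 3/(s^2 + 9).
So (s - 5)Y = 3/(s^2 + 9) + (2).
Isolate Y and clear denominators.

Y(s) = (2*s^2 + 21)/(s^3 - 5*s^2 + 9*s - 45)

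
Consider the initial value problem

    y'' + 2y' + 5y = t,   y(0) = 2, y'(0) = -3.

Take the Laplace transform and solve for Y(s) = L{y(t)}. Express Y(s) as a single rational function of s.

Apply the Laplace transform to the equation.
With L{y''} = s^2 Y - s·y(0) - y'(0) and L{y'} = sY - y(0), with y(0) = 2, y'(0) = -3: the LHS transforms to (s^2 + 2*s + 5)Y - (2*s + 1).
The right side is L{t} = s^(-2).
So (s^2 + 2*s + 5)Y = s^(-2) + (2*s + 1).
Solve for Y(s) and write it as one ratio of polynomials.

Y(s) = (2*s^3 + s^2 + 1)/(s^4 + 2*s^3 + 5*s^2)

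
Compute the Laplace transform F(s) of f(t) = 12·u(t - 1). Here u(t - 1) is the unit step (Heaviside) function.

By the second shifting theorem, L{u(t - c)·g(t - c)} = e^(-cs)·G(s) with c = 1 and G(s) = L{g(t)}.
L{12} = 12/s.

F(s) = 12*exp(-s)/s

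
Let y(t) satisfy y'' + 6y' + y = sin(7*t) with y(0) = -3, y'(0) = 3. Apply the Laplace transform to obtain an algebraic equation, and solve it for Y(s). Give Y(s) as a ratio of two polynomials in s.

Apply the Laplace transform to the equation.
The derivative rules (L{y''} = s^2 Y - s·y(0) - y'(0) and L{y'} = sY - y(0), with y(0) = -3, y'(0) = 3) turn the left side into (s^2 + 6*s + 1)Y - (-3*s - 15).
The right side is L{sin(7*t)} = 7/(s^2 + 49).
So (s^2 + 6*s + 1)Y = 7/(s^2 + 49) + (-3*s - 15).
Solve for Y(s) and write it as one ratio of polynomials.

Y(s) = (-3*s^3 - 15*s^2 - 147*s - 728)/(s^4 + 6*s^3 + 50*s^2 + 294*s + 49)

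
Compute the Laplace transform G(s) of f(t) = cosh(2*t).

L{cosh(2t)} = s/(s^2 - 4).

G(s) = s/(s^2 - 4)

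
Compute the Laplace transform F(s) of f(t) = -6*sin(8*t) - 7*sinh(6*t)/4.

By linearity of the Laplace transform, transform each term separately.
(-6)·[L{sin(8t)} = 8/(s^2 + 64)]; (-7/4)·[L{sinh(6t)} = 6/(s^2 - 36)].

F(s) = -48/(s^2 + 64) - 21/(2*(s^2 - 36))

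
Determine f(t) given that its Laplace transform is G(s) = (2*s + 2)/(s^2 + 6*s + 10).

f(t) = -4*exp(-3*t)*sin(t) + 2*exp(-3*t)*cos(t)

Complete the square in the denominator: s^2 + 6*s + 10 = (s + 3)^2 + 1^2.
Split the numerator to match: 2*s + 2 = 2·(s + 3) - 4·1.
Invert each term: 2·(s + 3)/((s + 3)^2 + 1) ↔ 2e^(-3t)cos(t); -4·1/((s + 3)^2 + 1) ↔ -4e^(-3t)sin(t).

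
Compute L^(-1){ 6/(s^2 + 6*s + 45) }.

exp(-3*t)*sin(6*t)

Rewrite the denominator: s^2 + 6*s + 45 = (s + 3)^2 + 36.
The form in (s + 3) signals a first-shifting-theorem factor e^(-3t).
Since L{sin(6t)} = 6/(s^2 + 36), the inverse is e^(-3*t)*sin(6*t).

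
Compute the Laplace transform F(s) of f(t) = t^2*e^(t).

F(s) = 2/(s - 1)^3

L{e^(t)} = 1/(s - 1).
Then apply L{t^2·g(t)} = (-1)^2 d^2/ds^2[G(s)] with G(s) = 1/(s - 1):
differentiating 2 times and applying the sign gives 2/(s - 1)^3.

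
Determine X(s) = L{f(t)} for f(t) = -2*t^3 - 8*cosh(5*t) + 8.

X(s) = -8*s/(s^2 - 25) + 8/s - 12/s^4

The transform is linear, so treat each term independently.
(-8)·[L{cosh(5t)} = s/(s^2 - 25)]; L{8} = 8/s; (-2)·[L{t^3} = 3!/s^4 = 6/s^4].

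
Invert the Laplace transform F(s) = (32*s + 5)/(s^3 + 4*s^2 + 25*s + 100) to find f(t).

f(t) = 4*sin(5*t) + 3*cos(5*t) - 3*exp(-4*t)

Factor the denominator: s^3 + 4*s^2 + 25*s + 100 = (s + 4)*(s^2 + 25).
Partial fraction decomposition gives [-3/(s + 4)] + [3*s/(s^2 + 25)] + [20/(s^2 + 25)].
Invert each term: -3/(s + 4) ↔ -3e^(-4t); 3·s/(s^2 + 25) ↔ 3cos(5t); 4·5/(s^2 + 25) ↔ 4sin(5t).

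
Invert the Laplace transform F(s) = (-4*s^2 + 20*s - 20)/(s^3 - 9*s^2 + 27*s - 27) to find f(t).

Factor the denominator: s^3 - 9*s^2 + 27*s - 27 = (s - 3)^3.
Partial fraction decomposition gives [-4/(s - 3)] + [-4/(s - 3)^2] + [4/(s - 3)^3].
Invert each term: -4/(s - 3) ↔ -4e^(3t); -4/(s - 3)^2 ↔ -4t·e^(3t); 4/(s - 3)^3 ↔ (2)t^2·e^(3t).

f(t) = 2*t^2*exp(3*t) - 4*t*exp(3*t) - 4*exp(3*t)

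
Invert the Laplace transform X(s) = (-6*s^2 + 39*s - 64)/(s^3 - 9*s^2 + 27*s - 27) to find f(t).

f(t) = -t^2*exp(3*t)/2 + 3*t*exp(3*t) - 6*exp(3*t)

Factor the denominator: s^3 - 9*s^2 + 27*s - 27 = (s - 3)^3.
Partial fraction decomposition gives [-6/(s - 3)] + [3/(s - 3)^2] + [-1/(s - 3)^3].
Invert each term: -6/(s - 3) ↔ -6e^(3t); 3/(s - 3)^2 ↔ 3t·e^(3t); -1/(s - 3)^3 ↔ (-1/2)t^2·e^(3t).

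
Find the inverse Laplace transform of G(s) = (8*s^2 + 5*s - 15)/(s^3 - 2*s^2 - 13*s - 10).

Factor the denominator: s^3 - 2*s^2 - 13*s - 10 = (s - 5)*(s + 1)*(s + 2).
Partial fraction decomposition gives [5/(s - 5)] + [1/(s + 2)] + [2/(s + 1)].
Invert each term: 5/(s - 5) ↔ 5e^(5t); 1/(s + 2) ↔ e^(-2t); 2/(s + 1) ↔ 2e^(-t).

5*exp(5*t) + 2*exp(-t) + exp(-2*t)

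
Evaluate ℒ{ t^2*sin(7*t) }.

L{sin(7t)} = 7/(s^2 + 49).
Then apply L{t^2·g(t)} = (-1)^2 d^2/ds^2[H(s)] with H(s) = 7/(s^2 + 49):
differentiating 2 times and applying the sign gives 14*(3*s^2 - 49)/(s^2 + 49)^3.

14*(3*s^2 - 49)/(s^2 + 49)^3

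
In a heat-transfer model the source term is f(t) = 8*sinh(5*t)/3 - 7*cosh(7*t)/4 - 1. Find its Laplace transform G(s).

The transform is linear, so treat each term independently.
L{-1} = -1/s; (8/3)·[L{sinh(5t)} = 5/(s^2 - 25)]; (-7/4)·[L{cosh(7t)} = s/(s^2 - 49)].

G(s) = -7*s/(4*(s^2 - 49)) + 40/(3*(s^2 - 25)) - 1/s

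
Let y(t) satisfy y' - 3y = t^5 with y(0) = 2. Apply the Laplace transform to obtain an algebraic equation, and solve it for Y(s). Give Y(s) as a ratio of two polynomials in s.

Transform both sides with L{·}.
Using L{y'} = sY - y(0) = sY - 2, the left side becomes (s - 3)Y - (2).
The right side is L{t^5} = 120/s^6.
So (s - 3)Y = 120/s^6 + (2).
Divide through and combine into a single rational function.

Y(s) = (2*s^6 + 120)/(s^7 - 3*s^6)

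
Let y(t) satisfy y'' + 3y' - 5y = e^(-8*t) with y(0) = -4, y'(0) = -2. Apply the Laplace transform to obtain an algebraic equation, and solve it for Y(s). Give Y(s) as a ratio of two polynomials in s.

Transform both sides with L{·}.
The derivative rules (L{y''} = s^2 Y - s·y(0) - y'(0) and L{y'} = sY - y(0), with y(0) = -4, y'(0) = -2) turn the left side into (s^2 + 3*s - 5)Y - (-4*s - 14).
The right side is L{e^(-8*t)} = 1/(s + 8).
So (s^2 + 3*s - 5)Y = 1/(s + 8) + (-4*s - 14).
Isolate Y and clear denominators.

Y(s) = (-4*s^2 - 46*s - 111)/(s^3 + 11*s^2 + 19*s - 40)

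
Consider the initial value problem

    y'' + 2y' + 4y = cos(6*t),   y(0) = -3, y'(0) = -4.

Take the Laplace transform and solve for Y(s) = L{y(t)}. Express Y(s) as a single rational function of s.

Apply the Laplace transform to the equation.
With L{y''} = s^2 Y - s·y(0) - y'(0) and L{y'} = sY - y(0), with y(0) = -3, y'(0) = -4: the LHS transforms to (s^2 + 2*s + 4)Y - (-3*s - 10).
The right side is L{cos(6*t)} = s/(s^2 + 36).
So (s^2 + 2*s + 4)Y = s/(s^2 + 36) + (-3*s - 10).
Isolate Y and clear denominators.

Y(s) = (-3*s^3 - 10*s^2 - 107*s - 360)/(s^4 + 2*s^3 + 40*s^2 + 72*s + 144)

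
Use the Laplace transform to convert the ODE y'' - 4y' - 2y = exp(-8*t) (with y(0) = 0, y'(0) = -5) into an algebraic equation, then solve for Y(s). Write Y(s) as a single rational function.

Y(s) = (-5*s - 39)/(s^3 + 4*s^2 - 34*s - 16)

Apply the Laplace transform to the equation.
With L{y''} = s^2 Y - s·y(0) - y'(0) and L{y'} = sY - y(0), with y(0) = 0, y'(0) = -5: the LHS transforms to (s^2 - 4*s - 2)Y - (-5).
The right side is L{exp(-8*t)} = 1/(s + 8).
So (s^2 - 4*s - 2)Y = 1/(s + 8) + (-5).
Isolate Y and clear denominators.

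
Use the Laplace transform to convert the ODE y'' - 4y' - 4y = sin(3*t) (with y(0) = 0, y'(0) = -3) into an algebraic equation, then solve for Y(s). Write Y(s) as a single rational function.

Take the Laplace transform of both sides.
The derivative rules (L{y''} = s^2 Y - s·y(0) - y'(0) and L{y'} = sY - y(0), with y(0) = 0, y'(0) = -3) turn the left side into (s^2 - 4*s - 4)Y - (-3).
The right side is L{sin(3*t)} = 3/(s^2 + 9).
So (s^2 - 4*s - 4)Y = 3/(s^2 + 9) + (-3).
Isolate Y and clear denominators.

Y(s) = (-3*s^2 - 24)/(s^4 - 4*s^3 + 5*s^2 - 36*s - 36)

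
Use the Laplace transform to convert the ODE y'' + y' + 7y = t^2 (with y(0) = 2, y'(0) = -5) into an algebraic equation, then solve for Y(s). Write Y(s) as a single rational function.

Take the Laplace transform of both sides.
With L{y''} = s^2 Y - s·y(0) - y'(0) and L{y'} = sY - y(0), with y(0) = 2, y'(0) = -5: the LHS transforms to (s^2 + s + 7)Y - (2*s - 3).
The right side is L{t^2} = 2/s^3.
So (s^2 + s + 7)Y = 2/s^3 + (2*s - 3).
Solve for Y(s) and write it as one ratio of polynomials.

Y(s) = (2*s^4 - 3*s^3 + 2)/(s^5 + s^4 + 7*s^3)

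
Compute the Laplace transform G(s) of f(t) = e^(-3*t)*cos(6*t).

L{cos(6t)} = s/(s^2 + 36).
By the first shifting theorem, multiplying by e^(-3t) replaces s with s + 3.

G(s) = (s + 3)/((s + 3)^2 + 36)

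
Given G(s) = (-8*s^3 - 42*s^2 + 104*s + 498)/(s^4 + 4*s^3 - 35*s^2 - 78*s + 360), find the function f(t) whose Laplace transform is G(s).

f(t) = -3*exp(4*t) - 3*exp(3*t) - exp(-5*t) - exp(-6*t)

Factor the denominator: s^4 + 4*s^3 - 35*s^2 - 78*s + 360 = (s - 4)*(s - 3)*(s + 5)*(s + 6).
Partial fraction decomposition gives [-1/(s + 6)] + [-3/(s - 4)] + [-3/(s - 3)] + [-1/(s + 5)].
Invert each term: -1/(s + 6) ↔ -e^(-6t); -3/(s - 4) ↔ -3e^(4t); -3/(s - 3) ↔ -3e^(3t); -1/(s + 5) ↔ -e^(-5t).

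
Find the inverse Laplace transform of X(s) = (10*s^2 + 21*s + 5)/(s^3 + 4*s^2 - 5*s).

Factor the denominator: s^3 + 4*s^2 - 5*s = s*(s - 1)*(s + 5).
Partial fraction decomposition gives [6/(s - 1)] + [-1/s] + [5/(s + 5)].
Invert each term: 6/(s - 1) ↔ 6e^(t); -1/(s - 0) ↔ -e^(0t); 5/(s + 5) ↔ 5e^(-5t).

6*exp(t) - 1 + 5*exp(-5*t)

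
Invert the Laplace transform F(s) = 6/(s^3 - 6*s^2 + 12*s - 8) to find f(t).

Rewrite the denominator: s^3 - 6*s^2 + 12*s - 8 = (s - 2)^3.
The form in (s - 2) signals a first-shifting-theorem factor e^(2t).
Since L{t^2} = 2!/s^3 = 2/s^3, the inverse is t^2*exp(2*t), scaled by 3.

f(t) = 3*t^2*exp(2*t)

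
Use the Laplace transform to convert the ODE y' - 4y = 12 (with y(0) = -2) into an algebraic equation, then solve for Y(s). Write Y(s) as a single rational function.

Y(s) = (-2*s + 12)/(s^2 - 4*s)

Laplace-transform each side.
With L{y'} = sY - y(0) = sY - (-2): the LHS transforms to (s - 4)Y - (-2).
The right side is L{12} = 12/s.
So (s - 4)Y = 12/s + (-2).
Isolate Y and clear denominators.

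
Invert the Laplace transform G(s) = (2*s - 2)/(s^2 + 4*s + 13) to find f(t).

f(t) = -2*exp(-2*t)*sin(3*t) + 2*exp(-2*t)*cos(3*t)

Complete the square in the denominator: s^2 + 4*s + 13 = (s + 2)^2 + 3^2.
Split the numerator to match: 2*s - 2 = 2·(s + 2) - 2·3.
Invert each term: 2·(s + 2)/((s + 2)^2 + 9) ↔ 2e^(-2t)cos(3t); -2·3/((s + 2)^2 + 9) ↔ -2e^(-2t)sin(3t).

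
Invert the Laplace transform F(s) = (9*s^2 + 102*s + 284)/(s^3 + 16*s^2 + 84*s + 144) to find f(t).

f(t) = 2*t*exp(-6*t) + 5*exp(-4*t) + 4*exp(-6*t)

Factor the denominator: s^3 + 16*s^2 + 84*s + 144 = (s + 4)*(s + 6)^2.
Partial fraction decomposition gives [4/(s + 6)] + [2/(s + 6)^2] + [5/(s + 4)].
Invert each term: 4/(s + 6) ↔ 4e^(-6t); 2/(s + 6)^2 ↔ 2t·e^(-6t); 5/(s + 4) ↔ 5e^(-4t).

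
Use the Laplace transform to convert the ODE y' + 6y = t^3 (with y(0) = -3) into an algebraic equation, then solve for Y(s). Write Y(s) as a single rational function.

Laplace-transform each side.
With L{y'} = sY - y(0) = sY - (-3): the LHS transforms to (s + 6)Y - (-3).
The right side is L{t^3} = 6/s^4.
So (s + 6)Y = 6/s^4 + (-3).
Solve for Y(s) and write it as one ratio of polynomials.

Y(s) = (-3*s^4 + 6)/(s^5 + 6*s^4)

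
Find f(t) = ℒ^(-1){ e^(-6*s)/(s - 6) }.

The factor e^(-6s) signals a time shift by c = 6 (second shifting theorem).
L{e^(6t)} = 1/(s - 6), so L^-1{1/(s - 6)} = e^(6*t).
Hence the inverse is u(t - 6) times that function evaluated at t - 6.

f(t) = Heaviside(t - 6)*(exp(6*t - 36))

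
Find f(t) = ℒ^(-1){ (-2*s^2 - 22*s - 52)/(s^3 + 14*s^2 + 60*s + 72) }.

Factor the denominator: s^3 + 14*s^2 + 60*s + 72 = (s + 2)*(s + 6)^2.
Partial fraction decomposition gives [-1/(s + 6)] + [-2/(s + 6)^2] + [-1/(s + 2)].
Invert each term: -1/(s + 6) ↔ -e^(-6t); -2/(s + 6)^2 ↔ -2t·e^(-6t); -1/(s + 2) ↔ -e^(-2t).

f(t) = -2*t*exp(-6*t) - exp(-2*t) - exp(-6*t)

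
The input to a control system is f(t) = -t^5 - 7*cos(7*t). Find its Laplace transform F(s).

By linearity of the Laplace transform, transform each term separately.
(-7)·[L{cos(7t)} = s/(s^2 + 49)]; (-1)·[L{t^5} = 5!/s^6 = 120/s^6].

F(s) = -7*s/(s^2 + 49) - 120/s^6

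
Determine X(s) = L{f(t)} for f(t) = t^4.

X(s) = 24/s^5

L{t^4} = 4!/s^5 = 24/s^5.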